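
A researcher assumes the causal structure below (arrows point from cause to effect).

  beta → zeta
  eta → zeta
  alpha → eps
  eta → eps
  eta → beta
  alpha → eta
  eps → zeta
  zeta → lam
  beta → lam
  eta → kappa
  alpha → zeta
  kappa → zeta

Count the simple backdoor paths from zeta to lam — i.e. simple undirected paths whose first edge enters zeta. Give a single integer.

A backdoor path from zeta to lam is any simple undirected path whose first edge points into zeta (i.e. leaves zeta via a parent).
Parents of zeta: {alpha, beta, eps, eta, kappa}.
Enumerating:
  P1: zeta <- alpha -> eta -> beta -> lam
  P2: zeta <- alpha -> eps <- eta -> beta -> lam
  P3: zeta <- eta -> beta -> lam
  P4: zeta <- eps <- alpha -> eta -> beta -> lam
  P5: zeta <- eps <- eta -> beta -> lam
  P6: zeta <- kappa <- eta -> beta -> lam
  P7: zeta <- beta -> lam
That exhausts the simple backdoor paths. Count: 7.

7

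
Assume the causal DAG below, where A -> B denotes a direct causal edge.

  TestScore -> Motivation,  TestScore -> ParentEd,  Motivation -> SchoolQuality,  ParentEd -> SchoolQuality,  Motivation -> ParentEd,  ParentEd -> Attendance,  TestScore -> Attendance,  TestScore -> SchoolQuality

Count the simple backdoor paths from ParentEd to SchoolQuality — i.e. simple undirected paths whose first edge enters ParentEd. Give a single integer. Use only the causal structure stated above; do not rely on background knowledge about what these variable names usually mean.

4

A backdoor path from ParentEd to SchoolQuality is any simple undirected path whose first edge points into ParentEd (i.e. leaves ParentEd via a parent).
Parents of ParentEd: {Motivation, TestScore}.
Enumerating:
  P1: ParentEd <- TestScore -> Motivation -> SchoolQuality
  P2: ParentEd <- TestScore -> SchoolQuality
  P3: ParentEd <- Motivation <- TestScore -> SchoolQuality
  P4: ParentEd <- Motivation -> SchoolQuality
That exhausts the simple backdoor paths. Count: 4.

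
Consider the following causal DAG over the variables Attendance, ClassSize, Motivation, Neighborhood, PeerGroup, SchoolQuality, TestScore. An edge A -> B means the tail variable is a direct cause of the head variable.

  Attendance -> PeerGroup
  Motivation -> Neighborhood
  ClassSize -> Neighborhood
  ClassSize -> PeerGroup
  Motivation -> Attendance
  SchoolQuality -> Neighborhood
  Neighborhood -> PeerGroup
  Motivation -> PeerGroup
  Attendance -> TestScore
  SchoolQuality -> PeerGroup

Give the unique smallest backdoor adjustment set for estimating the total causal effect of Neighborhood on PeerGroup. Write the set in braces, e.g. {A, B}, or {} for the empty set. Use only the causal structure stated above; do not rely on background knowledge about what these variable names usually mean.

Variables eligible for adjustment (non-descendants of Neighborhood, excluding Neighborhood and PeerGroup): {Attendance, ClassSize, Motivation, SchoolQuality, TestScore}.
Backdoor paths from Neighborhood to PeerGroup:
  P1: Neighborhood <- Motivation -> Attendance -> PeerGroup
  P2: Neighborhood <- Motivation -> PeerGroup
  P3: Neighborhood <- ClassSize -> PeerGroup
  P4: Neighborhood <- SchoolQuality -> PeerGroup
The empty set is not sufficient: P1 (Neighborhood <- Motivation -> Attendance -> PeerGroup) has no collider blocking it and no conditioned non-collider, so it is open.
Try {ClassSize, Motivation, SchoolQuality}:
  P1: blocked at fork node Motivation ∈ conditioning set.
  P2: blocked at fork node Motivation ∈ conditioning set.
  P3: blocked at fork node ClassSize ∈ conditioning set.
  P4: blocked at fork node SchoolQuality ∈ conditioning set.
{ClassSize, Motivation, SchoolQuality} contains no descendant of Neighborhood and blocks every backdoor path.
Every element of {ClassSize, Motivation, SchoolQuality} is needed (dropping ClassSize leaves P3 open; dropping Motivation leaves P1 open; dropping SchoolQuality leaves P4 open), so no proper subset is valid.
Among all size-3 subsets of the eligible variables, only {ClassSize, Motivation, SchoolQuality} blocks every backdoor path, so it is the unique smallest valid adjustment set.

{ClassSize, Motivation, SchoolQuality}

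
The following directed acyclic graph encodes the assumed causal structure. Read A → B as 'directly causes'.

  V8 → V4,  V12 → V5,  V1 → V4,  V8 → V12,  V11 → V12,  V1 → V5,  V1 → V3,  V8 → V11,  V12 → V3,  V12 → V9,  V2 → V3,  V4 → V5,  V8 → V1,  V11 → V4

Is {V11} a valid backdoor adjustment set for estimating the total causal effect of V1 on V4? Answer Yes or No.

No

Backdoor paths from V1 to V4 (paths whose first edge points into V1):
  P1: V1 <- V8 -> V11 -> V4
  P2: V1 <- V8 -> V11 -> V12 -> V5 <- V4
  P3: V1 <- V8 -> V4
  P4: V1 <- V8 -> V12 <- V11 -> V4
  P5: V1 <- V8 -> V12 -> V5 <- V4
Condition 1 (no descendant of V1 in the set): holds — descendants of V1 are {V3, V4, V5}; none are in {V11}.
Condition 2 (every backdoor path blocked by {V11}):
  P1: blocked at chain node V11 ∈ conditioning set.
  P2: blocked at chain node V11 ∈ conditioning set.
  P3: open — no interior node is in the conditioning set.
  P4: blocked at collider V12 (neither it nor any descendant is in the conditioning set).
  P5: blocked at collider V5 (neither it nor any descendant is in the conditioning set).
{V11} does not satisfy the backdoor criterion.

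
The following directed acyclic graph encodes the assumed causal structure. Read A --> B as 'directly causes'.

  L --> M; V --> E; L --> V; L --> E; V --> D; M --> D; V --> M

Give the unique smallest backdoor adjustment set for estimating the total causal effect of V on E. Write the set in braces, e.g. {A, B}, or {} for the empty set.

{L}

Variables eligible for adjustment (non-descendants of V, excluding V and E): {L}.
Backdoor paths from V to E:
  P1: V <- L -> E
The empty set is not sufficient: P1 (V <- L -> E) has no collider blocking it and no conditioned non-collider, so it is open.
Try {L}:
  P1: blocked at fork node L ∈ conditioning set.
{L} contains no descendant of V and blocks every backdoor path.
{L} is the unique smallest valid adjustment set.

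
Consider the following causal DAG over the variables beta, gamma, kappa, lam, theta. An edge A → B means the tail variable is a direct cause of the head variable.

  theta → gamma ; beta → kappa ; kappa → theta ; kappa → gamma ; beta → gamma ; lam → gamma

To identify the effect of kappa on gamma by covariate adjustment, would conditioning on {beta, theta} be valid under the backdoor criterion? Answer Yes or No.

Backdoor paths from kappa to gamma (paths whose first edge points into kappa):
  P1: kappa <- beta -> gamma
Condition 1 (no descendant of kappa in the set): FAILS — theta is a descendant of kappa.
Condition 2 (every backdoor path blocked by {beta, theta}):
  P1: blocked at fork node beta ∈ conditioning set.
{beta, theta} does not satisfy the backdoor criterion.

No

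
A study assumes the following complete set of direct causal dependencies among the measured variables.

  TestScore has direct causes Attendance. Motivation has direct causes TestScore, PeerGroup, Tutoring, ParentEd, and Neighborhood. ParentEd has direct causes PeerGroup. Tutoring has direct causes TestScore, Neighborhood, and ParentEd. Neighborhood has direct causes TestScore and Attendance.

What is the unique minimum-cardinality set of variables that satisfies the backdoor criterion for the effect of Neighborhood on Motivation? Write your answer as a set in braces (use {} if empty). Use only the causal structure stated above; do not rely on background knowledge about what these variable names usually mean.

{TestScore}

Variables eligible for adjustment (non-descendants of Neighborhood, excluding Neighborhood and Motivation): {Attendance, ParentEd, PeerGroup, TestScore}.
Backdoor paths from Neighborhood to Motivation:
  P1: Neighborhood <- Attendance -> TestScore -> Tutoring <- ParentEd <- PeerGroup -> Motivation
  P2: Neighborhood <- Attendance -> TestScore -> Tutoring <- ParentEd -> Motivation
  P3: Neighborhood <- Attendance -> TestScore -> Tutoring -> Motivation
  P4: Neighborhood <- Attendance -> TestScore -> Motivation
  P5: Neighborhood <- TestScore -> Tutoring <- ParentEd <- PeerGroup -> Motivation
  P6: Neighborhood <- TestScore -> Tutoring <- ParentEd -> Motivation
  P7: Neighborhood <- TestScore -> Tutoring -> Motivation
  P8: Neighborhood <- TestScore -> Motivation
The empty set is not sufficient: P3 (Neighborhood <- Attendance -> TestScore -> Tutoring -> Motivation) has no collider blocking it and no conditioned non-collider, so it is open.
Try {TestScore}:
  P1: blocked at chain node TestScore ∈ conditioning set.
  P2: blocked at chain node TestScore ∈ conditioning set.
  P3: blocked at chain node TestScore ∈ conditioning set.
  P4: blocked at chain node TestScore ∈ conditioning set.
  P5: blocked at fork node TestScore ∈ conditioning set.
  P6: blocked at fork node TestScore ∈ conditioning set.
  P7: blocked at fork node TestScore ∈ conditioning set.
  P8: blocked at fork node TestScore ∈ conditioning set.
{TestScore} contains no descendant of Neighborhood and blocks every backdoor path.
No other singleton works — e.g. {Attendance} leaves P7 open — so {TestScore} is the unique smallest valid adjustment set.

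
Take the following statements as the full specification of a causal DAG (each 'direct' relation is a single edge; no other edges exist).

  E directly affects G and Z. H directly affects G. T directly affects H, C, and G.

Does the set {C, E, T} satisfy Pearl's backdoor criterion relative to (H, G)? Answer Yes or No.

Yes

Backdoor paths from H to G (paths whose first edge points into H):
  P1: H <- T -> G
Condition 1 (no descendant of H in the set): holds — descendants of H are {G}; none are in {C, E, T}.
Condition 2 (every backdoor path blocked by {C, E, T}):
  P1: blocked at fork node T ∈ conditioning set.
{C, E, T} satisfies the backdoor criterion.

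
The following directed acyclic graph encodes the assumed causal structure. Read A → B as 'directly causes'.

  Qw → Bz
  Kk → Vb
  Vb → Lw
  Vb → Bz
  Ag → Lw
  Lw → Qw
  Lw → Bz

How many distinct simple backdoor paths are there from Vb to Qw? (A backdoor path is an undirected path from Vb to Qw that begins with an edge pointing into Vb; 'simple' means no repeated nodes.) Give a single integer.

A backdoor path from Vb to Qw is any simple undirected path whose first edge points into Vb (i.e. leaves Vb via a parent).
Parents of Vb: {Kk}.
No simple path from any parent of Vb reaches Qw without revisiting Vb, so there are no backdoor paths.

0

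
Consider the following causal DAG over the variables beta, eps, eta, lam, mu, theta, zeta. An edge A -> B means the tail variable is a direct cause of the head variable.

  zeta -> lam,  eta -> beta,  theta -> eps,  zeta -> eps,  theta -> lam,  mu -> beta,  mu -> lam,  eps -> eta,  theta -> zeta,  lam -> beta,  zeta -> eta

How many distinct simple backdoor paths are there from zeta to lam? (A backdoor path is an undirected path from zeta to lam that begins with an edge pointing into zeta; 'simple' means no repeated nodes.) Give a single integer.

A backdoor path from zeta to lam is any simple undirected path whose first edge points into zeta (i.e. leaves zeta via a parent).
Parents of zeta: {theta}.
Enumerating:
  P1: zeta <- theta -> eps -> eta -> beta <- mu -> lam
  P2: zeta <- theta -> eps -> eta -> beta <- lam
  P3: zeta <- theta -> lam
That exhausts the simple backdoor paths. Count: 3.

3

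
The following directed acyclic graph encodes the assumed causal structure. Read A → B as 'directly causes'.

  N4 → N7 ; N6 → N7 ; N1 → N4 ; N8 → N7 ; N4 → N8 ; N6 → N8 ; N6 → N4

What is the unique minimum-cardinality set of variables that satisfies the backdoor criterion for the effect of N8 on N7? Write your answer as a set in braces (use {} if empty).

Variables eligible for adjustment (non-descendants of N8, excluding N8 and N7): {N1, N4, N6}.
Backdoor paths from N8 to N7:
  P1: N8 <- N6 -> N4 -> N7
  P2: N8 <- N6 -> N7
  P3: N8 <- N4 <- N6 -> N7
  P4: N8 <- N4 -> N7
The empty set is not sufficient: P1 (N8 <- N6 -> N4 -> N7) has no collider blocking it and no conditioned non-collider, so it is open.
Try {N4, N6}:
  P1: blocked at fork node N6 ∈ conditioning set.
  P2: blocked at fork node N6 ∈ conditioning set.
  P3: blocked at chain node N4 ∈ conditioning set.
  P4: blocked at fork node N4 ∈ conditioning set.
{N4, N6} contains no descendant of N8 and blocks every backdoor path.
Every element of {N4, N6} is needed (dropping N4 leaves P4 open; dropping N6 leaves P2 open), so no proper subset is valid.
Among all size-2 subsets of the eligible variables, only {N4, N6} blocks every backdoor path, so it is the unique smallest valid adjustment set.

{N4, N6}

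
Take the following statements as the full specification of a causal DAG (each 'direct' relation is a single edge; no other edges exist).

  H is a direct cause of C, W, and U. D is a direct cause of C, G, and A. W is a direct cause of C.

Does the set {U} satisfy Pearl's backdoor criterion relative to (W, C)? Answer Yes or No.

Backdoor paths from W to C (paths whose first edge points into W):
  P1: W <- H -> C
Condition 1 (no descendant of W in the set): holds — descendants of W are {C}; none are in {U}.
Condition 2 (every backdoor path blocked by {U}):
  P1: open — no interior node is in the conditioning set.
{U} does not satisfy the backdoor criterion.

No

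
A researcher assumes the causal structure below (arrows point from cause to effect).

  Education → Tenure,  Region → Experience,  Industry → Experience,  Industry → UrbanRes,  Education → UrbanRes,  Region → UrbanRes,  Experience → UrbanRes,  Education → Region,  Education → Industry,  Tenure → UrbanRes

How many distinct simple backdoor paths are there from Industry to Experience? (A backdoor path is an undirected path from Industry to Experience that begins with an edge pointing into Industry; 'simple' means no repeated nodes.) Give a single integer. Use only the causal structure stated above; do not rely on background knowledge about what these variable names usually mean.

A backdoor path from Industry to Experience is any simple undirected path whose first edge points into Industry (i.e. leaves Industry via a parent).
Parents of Industry: {Education}.
Enumerating:
  P1: Industry <- Education -> Tenure -> UrbanRes <- Region -> Experience
  P2: Industry <- Education -> Tenure -> UrbanRes <- Experience
  P3: Industry <- Education -> Region -> Experience
  P4: Industry <- Education -> Region -> UrbanRes <- Experience
  P5: Industry <- Education -> UrbanRes <- Region -> Experience
  P6: Industry <- Education -> UrbanRes <- Experience
That exhausts the simple backdoor paths. Count: 6.

6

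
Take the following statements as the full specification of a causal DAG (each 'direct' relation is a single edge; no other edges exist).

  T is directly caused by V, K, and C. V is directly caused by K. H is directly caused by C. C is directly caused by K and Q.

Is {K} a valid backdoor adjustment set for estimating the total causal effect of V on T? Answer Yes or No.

Backdoor paths from V to T (paths whose first edge points into V):
  P1: V <- K -> C -> T
  P2: V <- K -> T
Condition 1 (no descendant of V in the set): holds — descendants of V are {T}; none are in {K}.
Condition 2 (every backdoor path blocked by {K}):
  P1: blocked at fork node K ∈ conditioning set.
  P2: blocked at fork node K ∈ conditioning set.
{K} satisfies the backdoor criterion.

Yes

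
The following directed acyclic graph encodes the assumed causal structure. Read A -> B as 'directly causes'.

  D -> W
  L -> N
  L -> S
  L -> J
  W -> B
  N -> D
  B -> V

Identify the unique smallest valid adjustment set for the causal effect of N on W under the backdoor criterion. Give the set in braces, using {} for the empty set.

Variables eligible for adjustment (non-descendants of N, excluding N and W): {J, L, S}.
Backdoor paths from N to W:
  (none)
With no backdoor paths the empty set already satisfies the criterion, and it is trivially minimal.

{}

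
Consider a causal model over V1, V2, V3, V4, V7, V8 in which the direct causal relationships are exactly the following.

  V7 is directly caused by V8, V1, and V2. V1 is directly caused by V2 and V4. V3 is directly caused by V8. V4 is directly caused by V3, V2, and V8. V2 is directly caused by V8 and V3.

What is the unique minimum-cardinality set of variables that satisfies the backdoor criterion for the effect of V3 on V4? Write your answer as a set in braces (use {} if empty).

{V8}

Variables eligible for adjustment (non-descendants of V3, excluding V3 and V4): {V8}.
Backdoor paths from V3 to V4:
  P1: V3 <- V8 -> V2 -> V4
  P2: V3 <- V8 -> V2 -> V1 <- V4
  P3: V3 <- V8 -> V2 -> V7 <- V1 <- V4
  P4: V3 <- V8 -> V4
  P5: V3 <- V8 -> V7 <- V2 -> V4
  P6: V3 <- V8 -> V7 <- V2 -> V1 <- V4
  P7: V3 <- V8 -> V7 <- V1 <- V2 -> V4
  P8: V3 <- V8 -> V7 <- V1 <- V4
The empty set is not sufficient: P1 (V3 <- V8 -> V2 -> V4) has no collider blocking it and no conditioned non-collider, so it is open.
Try {V8}:
  P1: blocked at fork node V8 ∈ conditioning set.
  P2: blocked at fork node V8 ∈ conditioning set.
  P3: blocked at fork node V8 ∈ conditioning set.
  P4: blocked at fork node V8 ∈ conditioning set.
  P5: blocked at fork node V8 ∈ conditioning set.
  P6: blocked at fork node V8 ∈ conditioning set.
  P7: blocked at fork node V8 ∈ conditioning set.
  P8: blocked at fork node V8 ∈ conditioning set.
{V8} contains no descendant of V3 and blocks every backdoor path.
{V8} is the unique smallest valid adjustment set.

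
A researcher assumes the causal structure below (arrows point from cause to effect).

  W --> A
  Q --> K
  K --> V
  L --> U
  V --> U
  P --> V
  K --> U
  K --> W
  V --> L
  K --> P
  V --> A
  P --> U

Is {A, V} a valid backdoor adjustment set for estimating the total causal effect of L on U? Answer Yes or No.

Yes

Backdoor paths from L to U (paths whose first edge points into L):
  P1: L <- V <- K -> P -> U
  P2: L <- V <- K -> U
  P3: L <- V <- P <- K -> U
  P4: L <- V <- P -> U
  P5: L <- V -> U
  P6: L <- V -> A <- W <- K -> P -> U
  P7: L <- V -> A <- W <- K -> U
Condition 1 (no descendant of L in the set): holds — descendants of L are {U}; none are in {A, V}.
Condition 2 (every backdoor path blocked by {A, V}):
  P1: blocked at chain node V ∈ conditioning set.
  P2: blocked at chain node V ∈ conditioning set.
  P3: blocked at chain node V ∈ conditioning set.
  P4: blocked at chain node V ∈ conditioning set.
  P5: blocked at fork node V ∈ conditioning set.
  P6: blocked at fork node V ∈ conditioning set.
  P7: blocked at fork node V ∈ conditioning set.
{A, V} satisfies the backdoor criterion.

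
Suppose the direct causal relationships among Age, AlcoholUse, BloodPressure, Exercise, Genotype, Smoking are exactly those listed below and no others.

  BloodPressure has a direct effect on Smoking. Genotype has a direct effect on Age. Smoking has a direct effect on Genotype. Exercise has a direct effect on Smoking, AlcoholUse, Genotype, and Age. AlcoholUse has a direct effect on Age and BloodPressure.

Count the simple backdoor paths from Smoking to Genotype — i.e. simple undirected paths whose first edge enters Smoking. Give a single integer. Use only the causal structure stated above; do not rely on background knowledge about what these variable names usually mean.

A backdoor path from Smoking to Genotype is any simple undirected path whose first edge points into Smoking (i.e. leaves Smoking via a parent).
Parents of Smoking: {BloodPressure, Exercise}.
Enumerating:
  P1: Smoking <- Exercise -> AlcoholUse -> Age <- Genotype
  P2: Smoking <- Exercise -> Genotype
  P3: Smoking <- Exercise -> Age <- Genotype
  P4: Smoking <- BloodPressure <- AlcoholUse <- Exercise -> Genotype
  P5: Smoking <- BloodPressure <- AlcoholUse <- Exercise -> Age <- Genotype
  P6: Smoking <- BloodPressure <- AlcoholUse -> Age <- Exercise -> Genotype
  P7: Smoking <- BloodPressure <- AlcoholUse -> Age <- Genotype
That exhausts the simple backdoor paths. Count: 7.

7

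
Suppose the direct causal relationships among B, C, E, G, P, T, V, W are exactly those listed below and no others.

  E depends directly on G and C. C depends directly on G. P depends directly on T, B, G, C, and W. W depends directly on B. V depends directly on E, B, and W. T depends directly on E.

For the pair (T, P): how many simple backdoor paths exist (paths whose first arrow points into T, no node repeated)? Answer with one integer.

A backdoor path from T to P is any simple undirected path whose first edge points into T (i.e. leaves T via a parent).
Parents of T: {E}.
Enumerating:
  P1: T <- E <- G -> C -> P
  P2: T <- E <- G -> P
  P3: T <- E <- C <- G -> P
  P4: T <- E <- C -> P
  P5: T <- E -> V <- B -> W -> P
  P6: T <- E -> V <- B -> P
  P7: T <- E -> V <- W <- B -> P
  P8: T <- E -> V <- W -> P
That exhausts the simple backdoor paths. Count: 8.

8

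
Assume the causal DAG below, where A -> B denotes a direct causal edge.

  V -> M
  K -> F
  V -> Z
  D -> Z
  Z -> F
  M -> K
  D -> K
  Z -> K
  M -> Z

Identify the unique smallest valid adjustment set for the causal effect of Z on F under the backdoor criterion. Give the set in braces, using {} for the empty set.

{D, M}

Variables eligible for adjustment (non-descendants of Z, excluding Z and F): {D, M, V}.
Backdoor paths from Z to F:
  P1: Z <- D -> K -> F
  P2: Z <- V -> M -> K -> F
  P3: Z <- M -> K -> F
The empty set is not sufficient: P1 (Z <- D -> K -> F) has no collider blocking it and no conditioned non-collider, so it is open.
Try {D, M}:
  P1: blocked at fork node D ∈ conditioning set.
  P2: blocked at chain node M ∈ conditioning set.
  P3: blocked at fork node M ∈ conditioning set.
{D, M} contains no descendant of Z and blocks every backdoor path.
Every element of {D, M} is needed (dropping D leaves P1 open; dropping M leaves P2 open), so no proper subset is valid.
Among all size-2 subsets of the eligible variables, only {D, M} blocks every backdoor path, so it is the unique smallest valid adjustment set.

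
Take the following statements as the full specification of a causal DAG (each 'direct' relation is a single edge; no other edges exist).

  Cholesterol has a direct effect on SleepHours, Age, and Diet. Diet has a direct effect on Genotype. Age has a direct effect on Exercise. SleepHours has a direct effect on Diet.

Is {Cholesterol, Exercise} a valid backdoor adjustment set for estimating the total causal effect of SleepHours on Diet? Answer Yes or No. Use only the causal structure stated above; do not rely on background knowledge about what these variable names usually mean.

Backdoor paths from SleepHours to Diet (paths whose first edge points into SleepHours):
  P1: SleepHours <- Cholesterol -> Diet
Condition 1 (no descendant of SleepHours in the set): holds — descendants of SleepHours are {Diet, Genotype}; none are in {Cholesterol, Exercise}.
Condition 2 (every backdoor path blocked by {Cholesterol, Exercise}):
  P1: blocked at fork node Cholesterol ∈ conditioning set.
{Cholesterol, Exercise} satisfies the backdoor criterion.

Yes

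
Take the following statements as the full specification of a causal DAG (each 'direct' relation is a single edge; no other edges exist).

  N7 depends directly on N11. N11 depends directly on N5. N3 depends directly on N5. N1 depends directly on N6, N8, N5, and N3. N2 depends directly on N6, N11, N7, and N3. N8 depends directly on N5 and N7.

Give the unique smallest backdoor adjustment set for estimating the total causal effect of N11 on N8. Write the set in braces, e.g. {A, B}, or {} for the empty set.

Variables eligible for adjustment (non-descendants of N11, excluding N11 and N8): {N3, N5, N6}.
Backdoor paths from N11 to N8:
  P1: N11 <- N5 -> N3 -> N1 <- N6 -> N2 <- N7 -> N8
  P2: N11 <- N5 -> N3 -> N1 <- N8
  P3: N11 <- N5 -> N3 -> N2 <- N6 -> N1 <- N8
  P4: N11 <- N5 -> N3 -> N2 <- N7 -> N8
  P5: N11 <- N5 -> N8
  P6: N11 <- N5 -> N1 <- N3 -> N2 <- N7 -> N8
  P7: N11 <- N5 -> N1 <- N6 -> N2 <- N7 -> N8
  P8: N11 <- N5 -> N1 <- N8
The empty set is not sufficient: P5 (N11 <- N5 -> N8) has no collider blocking it and no conditioned non-collider, so it is open.
Try {N5}:
  P1: blocked at fork node N5 ∈ conditioning set.
  P2: blocked at fork node N5 ∈ conditioning set.
  P3: blocked at fork node N5 ∈ conditioning set.
  P4: blocked at fork node N5 ∈ conditioning set.
  P5: blocked at fork node N5 ∈ conditioning set.
  P6: blocked at fork node N5 ∈ conditioning set.
  P7: blocked at fork node N5 ∈ conditioning set.
  P8: blocked at fork node N5 ∈ conditioning set.
{N5} contains no descendant of N11 and blocks every backdoor path.
No other singleton works — e.g. {N3} leaves P5 open — so {N5} is the unique smallest valid adjustment set.

{N5}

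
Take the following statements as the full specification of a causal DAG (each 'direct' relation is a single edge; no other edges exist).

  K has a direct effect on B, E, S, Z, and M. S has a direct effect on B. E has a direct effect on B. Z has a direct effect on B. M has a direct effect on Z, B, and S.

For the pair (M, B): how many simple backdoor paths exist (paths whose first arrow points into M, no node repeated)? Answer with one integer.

A backdoor path from M to B is any simple undirected path whose first edge points into M (i.e. leaves M via a parent).
Parents of M: {K}.
Enumerating:
  P1: M <- K -> S -> B
  P2: M <- K -> Z -> B
  P3: M <- K -> E -> B
  P4: M <- K -> B
That exhausts the simple backdoor paths. Count: 4.

4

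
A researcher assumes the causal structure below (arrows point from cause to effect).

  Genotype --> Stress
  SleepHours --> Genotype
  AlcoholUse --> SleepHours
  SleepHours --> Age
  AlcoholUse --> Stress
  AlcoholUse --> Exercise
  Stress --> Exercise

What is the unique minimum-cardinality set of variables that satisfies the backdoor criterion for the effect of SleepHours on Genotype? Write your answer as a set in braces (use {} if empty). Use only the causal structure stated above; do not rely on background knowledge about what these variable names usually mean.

{}

Variables eligible for adjustment (non-descendants of SleepHours, excluding SleepHours and Genotype): {AlcoholUse}.
Backdoor paths from SleepHours to Genotype:
  P1: SleepHours <- AlcoholUse -> Stress <- Genotype
  P2: SleepHours <- AlcoholUse -> Exercise <- Stress <- Genotype
Each backdoor path contains an unconditioned collider, so every path is already blocked with the empty conditioning set:
  P1: blocked at collider Stress (neither it nor any descendant is in the conditioning set).
  P2: blocked at collider Exercise (neither it nor any descendant is in the conditioning set).
The empty set is therefore the unique smallest valid set.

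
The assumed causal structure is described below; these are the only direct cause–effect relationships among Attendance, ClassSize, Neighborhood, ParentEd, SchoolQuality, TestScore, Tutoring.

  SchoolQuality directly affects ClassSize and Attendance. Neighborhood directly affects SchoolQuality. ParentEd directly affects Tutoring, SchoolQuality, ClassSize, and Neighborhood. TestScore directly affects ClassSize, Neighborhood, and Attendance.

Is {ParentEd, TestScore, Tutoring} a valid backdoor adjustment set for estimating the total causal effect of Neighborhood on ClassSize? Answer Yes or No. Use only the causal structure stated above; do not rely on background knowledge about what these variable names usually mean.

Yes

Backdoor paths from Neighborhood to ClassSize (paths whose first edge points into Neighborhood):
  P1: Neighborhood <- ParentEd -> SchoolQuality -> Attendance <- TestScore -> ClassSize
  P2: Neighborhood <- ParentEd -> SchoolQuality -> ClassSize
  P3: Neighborhood <- ParentEd -> ClassSize
  P4: Neighborhood <- TestScore -> Attendance <- SchoolQuality <- ParentEd -> ClassSize
  P5: Neighborhood <- TestScore -> Attendance <- SchoolQuality -> ClassSize
  P6: Neighborhood <- TestScore -> ClassSize
Condition 1 (no descendant of Neighborhood in the set): holds — descendants of Neighborhood are {Attendance, ClassSize, SchoolQuality}; none are in {ParentEd, TestScore, Tutoring}.
Condition 2 (every backdoor path blocked by {ParentEd, TestScore, Tutoring}):
  P1: blocked at fork node ParentEd ∈ conditioning set.
  P2: blocked at fork node ParentEd ∈ conditioning set.
  P3: blocked at fork node ParentEd ∈ conditioning set.
  P4: blocked at fork node TestScore ∈ conditioning set.
  P5: blocked at fork node TestScore ∈ conditioning set.
  P6: blocked at fork node TestScore ∈ conditioning set.
{ParentEd, TestScore, Tutoring} satisfies the backdoor criterion.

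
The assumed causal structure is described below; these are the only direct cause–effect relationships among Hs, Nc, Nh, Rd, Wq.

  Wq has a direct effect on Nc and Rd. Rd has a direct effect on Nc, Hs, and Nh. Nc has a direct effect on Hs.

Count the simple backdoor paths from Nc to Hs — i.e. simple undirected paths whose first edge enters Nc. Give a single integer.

A backdoor path from Nc to Hs is any simple undirected path whose first edge points into Nc (i.e. leaves Nc via a parent).
Parents of Nc: {Rd, Wq}.
Enumerating:
  P1: Nc <- Wq -> Rd -> Hs
  P2: Nc <- Rd -> Hs
That exhausts the simple backdoor paths. Count: 2.

2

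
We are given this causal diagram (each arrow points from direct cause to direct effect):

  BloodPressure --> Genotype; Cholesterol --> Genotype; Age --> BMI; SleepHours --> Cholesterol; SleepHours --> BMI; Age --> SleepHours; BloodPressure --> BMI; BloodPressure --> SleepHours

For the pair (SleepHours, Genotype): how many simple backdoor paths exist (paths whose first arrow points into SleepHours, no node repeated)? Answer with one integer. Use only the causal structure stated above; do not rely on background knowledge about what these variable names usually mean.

A backdoor path from SleepHours to Genotype is any simple undirected path whose first edge points into SleepHours (i.e. leaves SleepHours via a parent).
Parents of SleepHours: {Age, BloodPressure}.
Enumerating:
  P1: SleepHours <- Age -> BMI <- BloodPressure -> Genotype
  P2: SleepHours <- BloodPressure -> Genotype
That exhausts the simple backdoor paths. Count: 2.

2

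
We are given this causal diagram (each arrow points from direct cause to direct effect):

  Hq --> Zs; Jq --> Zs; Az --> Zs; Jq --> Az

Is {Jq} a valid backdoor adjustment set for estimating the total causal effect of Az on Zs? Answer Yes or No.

Yes

Backdoor paths from Az to Zs (paths whose first edge points into Az):
  P1: Az <- Jq -> Zs
Condition 1 (no descendant of Az in the set): holds — descendants of Az are {Zs}; none are in {Jq}.
Condition 2 (every backdoor path blocked by {Jq}):
  P1: blocked at fork node Jq ∈ conditioning set.
{Jq} satisfies the backdoor criterion.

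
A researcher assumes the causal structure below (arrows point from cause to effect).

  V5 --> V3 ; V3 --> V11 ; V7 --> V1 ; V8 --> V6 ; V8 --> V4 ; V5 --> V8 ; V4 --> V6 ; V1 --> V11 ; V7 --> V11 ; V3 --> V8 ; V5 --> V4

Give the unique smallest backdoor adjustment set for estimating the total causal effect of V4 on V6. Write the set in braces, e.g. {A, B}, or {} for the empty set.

{V8}

Variables eligible for adjustment (non-descendants of V4, excluding V4 and V6): {V1, V11, V3, V5, V7, V8}.
Backdoor paths from V4 to V6:
  P1: V4 <- V5 -> V3 -> V8 -> V6
  P2: V4 <- V5 -> V8 -> V6
  P3: V4 <- V8 -> V6
The empty set is not sufficient: P1 (V4 <- V5 -> V3 -> V8 -> V6) has no collider blocking it and no conditioned non-collider, so it is open.
Try {V8}:
  P1: blocked at chain node V8 ∈ conditioning set.
  P2: blocked at chain node V8 ∈ conditioning set.
  P3: blocked at fork node V8 ∈ conditioning set.
{V8} contains no descendant of V4 and blocks every backdoor path.
No other singleton works — e.g. {V7} leaves P1 open — so {V8} is the unique smallest valid adjustment set.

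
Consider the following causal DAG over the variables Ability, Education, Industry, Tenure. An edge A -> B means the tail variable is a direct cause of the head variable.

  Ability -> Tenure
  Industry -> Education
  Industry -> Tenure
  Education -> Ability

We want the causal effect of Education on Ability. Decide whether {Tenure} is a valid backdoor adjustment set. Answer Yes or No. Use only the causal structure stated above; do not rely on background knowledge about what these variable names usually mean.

Backdoor paths from Education to Ability (paths whose first edge points into Education):
  P1: Education <- Industry -> Tenure <- Ability
Condition 1 (no descendant of Education in the set): FAILS — Tenure is a descendant of Education.
Condition 2 (every backdoor path blocked by {Tenure}):
  P1: open — collider(s) Tenure are conditioned on (or have a conditioned descendant) and no non-collider on the path is in the set.
{Tenure} does not satisfy the backdoor criterion.

No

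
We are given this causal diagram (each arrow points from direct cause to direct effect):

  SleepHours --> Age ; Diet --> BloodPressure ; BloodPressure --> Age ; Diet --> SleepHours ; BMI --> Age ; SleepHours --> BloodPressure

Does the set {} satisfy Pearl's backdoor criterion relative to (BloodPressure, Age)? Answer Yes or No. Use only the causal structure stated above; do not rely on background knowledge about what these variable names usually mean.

No

Backdoor paths from BloodPressure to Age (paths whose first edge points into BloodPressure):
  P1: BloodPressure <- Diet -> SleepHours -> Age
  P2: BloodPressure <- SleepHours -> Age
Condition 1 (no descendant of BloodPressure in the set): holds — descendants of BloodPressure are {Age}; none are in {}.
Condition 2 (every backdoor path blocked by {}):
  P1: open — no interior node is in the conditioning set.
  P2: open — no interior node is in the conditioning set.
{} does not satisfy the backdoor criterion.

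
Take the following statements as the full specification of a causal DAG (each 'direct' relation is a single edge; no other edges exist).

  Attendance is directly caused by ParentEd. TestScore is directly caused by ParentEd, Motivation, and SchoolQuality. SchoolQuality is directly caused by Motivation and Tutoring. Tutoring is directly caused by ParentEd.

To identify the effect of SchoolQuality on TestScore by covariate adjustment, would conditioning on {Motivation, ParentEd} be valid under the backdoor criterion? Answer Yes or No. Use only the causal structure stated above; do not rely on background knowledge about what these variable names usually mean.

Yes

Backdoor paths from SchoolQuality to TestScore (paths whose first edge points into SchoolQuality):
  P1: SchoolQuality <- Motivation -> TestScore
  P2: SchoolQuality <- Tutoring <- ParentEd -> TestScore
Condition 1 (no descendant of SchoolQuality in the set): holds — descendants of SchoolQuality are {TestScore}; none are in {Motivation, ParentEd}.
Condition 2 (every backdoor path blocked by {Motivation, ParentEd}):
  P1: blocked at fork node Motivation ∈ conditioning set.
  P2: blocked at fork node ParentEd ∈ conditioning set.
{Motivation, ParentEd} satisfies the backdoor criterion.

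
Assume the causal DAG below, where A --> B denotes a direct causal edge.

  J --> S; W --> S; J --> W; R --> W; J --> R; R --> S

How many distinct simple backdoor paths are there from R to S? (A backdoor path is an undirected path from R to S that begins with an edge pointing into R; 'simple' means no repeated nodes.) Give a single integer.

A backdoor path from R to S is any simple undirected path whose first edge points into R (i.e. leaves R via a parent).
Parents of R: {J}.
Enumerating:
  P1: R <- J -> W -> S
  P2: R <- J -> S
That exhausts the simple backdoor paths. Count: 2.

2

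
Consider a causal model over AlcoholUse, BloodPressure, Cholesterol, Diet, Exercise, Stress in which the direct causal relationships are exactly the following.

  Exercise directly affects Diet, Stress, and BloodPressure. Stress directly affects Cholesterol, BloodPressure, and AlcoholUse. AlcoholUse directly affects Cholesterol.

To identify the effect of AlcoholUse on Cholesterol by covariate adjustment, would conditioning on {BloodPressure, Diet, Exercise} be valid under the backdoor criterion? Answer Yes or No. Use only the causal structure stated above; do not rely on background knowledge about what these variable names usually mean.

Backdoor paths from AlcoholUse to Cholesterol (paths whose first edge points into AlcoholUse):
  P1: AlcoholUse <- Stress -> Cholesterol
Condition 1 (no descendant of AlcoholUse in the set): holds — descendants of AlcoholUse are {Cholesterol}; none are in {BloodPressure, Diet, Exercise}.
Condition 2 (every backdoor path blocked by {BloodPressure, Diet, Exercise}):
  P1: open — no interior node is in the conditioning set.
{BloodPressure, Diet, Exercise} does not satisfy the backdoor criterion.

No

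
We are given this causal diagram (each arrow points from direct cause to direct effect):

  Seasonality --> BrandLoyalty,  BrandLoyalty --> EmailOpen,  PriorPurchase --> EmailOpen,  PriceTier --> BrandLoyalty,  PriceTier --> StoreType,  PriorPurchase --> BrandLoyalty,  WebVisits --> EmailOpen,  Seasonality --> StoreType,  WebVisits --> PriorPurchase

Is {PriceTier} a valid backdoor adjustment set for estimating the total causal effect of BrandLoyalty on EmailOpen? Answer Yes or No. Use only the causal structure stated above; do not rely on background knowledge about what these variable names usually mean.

No

Backdoor paths from BrandLoyalty to EmailOpen (paths whose first edge points into BrandLoyalty):
  P1: BrandLoyalty <- PriorPurchase <- WebVisits -> EmailOpen
  P2: BrandLoyalty <- PriorPurchase -> EmailOpen
Condition 1 (no descendant of BrandLoyalty in the set): holds — descendants of BrandLoyalty are {EmailOpen}; none are in {PriceTier}.
Condition 2 (every backdoor path blocked by {PriceTier}):
  P1: open — no interior node is in the conditioning set.
  P2: open — no interior node is in the conditioning set.
{PriceTier} does not satisfy the backdoor criterion.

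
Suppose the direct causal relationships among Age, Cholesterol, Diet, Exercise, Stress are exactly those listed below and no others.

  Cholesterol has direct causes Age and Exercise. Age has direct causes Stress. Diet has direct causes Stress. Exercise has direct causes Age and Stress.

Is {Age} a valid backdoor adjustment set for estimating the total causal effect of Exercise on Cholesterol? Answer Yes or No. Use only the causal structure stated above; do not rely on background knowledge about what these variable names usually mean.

Backdoor paths from Exercise to Cholesterol (paths whose first edge points into Exercise):
  P1: Exercise <- Stress -> Age -> Cholesterol
  P2: Exercise <- Age -> Cholesterol
Condition 1 (no descendant of Exercise in the set): holds — descendants of Exercise are {Cholesterol}; none are in {Age}.
Condition 2 (every backdoor path blocked by {Age}):
  P1: blocked at chain node Age ∈ conditioning set.
  P2: blocked at fork node Age ∈ conditioning set.
{Age} satisfies the backdoor criterion.

Yes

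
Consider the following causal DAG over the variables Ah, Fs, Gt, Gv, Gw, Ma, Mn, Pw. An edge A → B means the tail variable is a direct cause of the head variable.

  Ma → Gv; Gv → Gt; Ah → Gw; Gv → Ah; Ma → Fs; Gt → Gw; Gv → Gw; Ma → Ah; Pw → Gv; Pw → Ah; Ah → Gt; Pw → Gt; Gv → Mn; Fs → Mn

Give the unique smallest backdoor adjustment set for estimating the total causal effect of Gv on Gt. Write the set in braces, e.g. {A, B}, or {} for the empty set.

Variables eligible for adjustment (non-descendants of Gv, excluding Gv and Gt): {Fs, Ma, Pw}.
Backdoor paths from Gv to Gt:
  P1: Gv <- Pw -> Ah -> Gt
  P2: Gv <- Pw -> Ah -> Gw <- Gt
  P3: Gv <- Pw -> Gt
  P4: Gv <- Ma -> Ah <- Pw -> Gt
  P5: Gv <- Ma -> Ah -> Gt
  P6: Gv <- Ma -> Ah -> Gw <- Gt
The empty set is not sufficient: P1 (Gv <- Pw -> Ah -> Gt) has no collider blocking it and no conditioned non-collider, so it is open.
Try {Ma, Pw}:
  P1: blocked at fork node Pw ∈ conditioning set.
  P2: blocked at fork node Pw ∈ conditioning set.
  P3: blocked at fork node Pw ∈ conditioning set.
  P4: blocked at fork node Ma ∈ conditioning set.
  P5: blocked at fork node Ma ∈ conditioning set.
  P6: blocked at fork node Ma ∈ conditioning set.
{Ma, Pw} contains no descendant of Gv and blocks every backdoor path.
Every element of {Ma, Pw} is needed (dropping Ma leaves P5 open; dropping Pw leaves P1 open), so no proper subset is valid.
Among all size-2 subsets of the eligible variables, only {Ma, Pw} blocks every backdoor path, so it is the unique smallest valid adjustment set.

{Ma, Pw}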